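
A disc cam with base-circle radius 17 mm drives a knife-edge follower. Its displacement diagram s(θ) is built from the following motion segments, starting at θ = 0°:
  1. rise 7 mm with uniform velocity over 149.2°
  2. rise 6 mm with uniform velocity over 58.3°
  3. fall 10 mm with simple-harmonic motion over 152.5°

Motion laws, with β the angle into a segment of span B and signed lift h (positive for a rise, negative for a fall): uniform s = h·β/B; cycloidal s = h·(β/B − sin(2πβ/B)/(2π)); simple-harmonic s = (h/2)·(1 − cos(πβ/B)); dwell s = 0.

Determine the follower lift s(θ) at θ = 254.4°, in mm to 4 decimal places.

seg 1 [0°–149.2°] uniform, h=7: full span → s += 7 → s = 7.0000
seg 2 [149.2°–207.5°] uniform, h=6: full span → s += 6 → s = 13.0000
seg 3 [207.5°–360°] simple-harmonic, h=-10: θ=254.4° here. β=46.9, B=152.5. -10/2·(1 − cos(π·0.3075)) = -2.1577 → s = 10.8423

10.8423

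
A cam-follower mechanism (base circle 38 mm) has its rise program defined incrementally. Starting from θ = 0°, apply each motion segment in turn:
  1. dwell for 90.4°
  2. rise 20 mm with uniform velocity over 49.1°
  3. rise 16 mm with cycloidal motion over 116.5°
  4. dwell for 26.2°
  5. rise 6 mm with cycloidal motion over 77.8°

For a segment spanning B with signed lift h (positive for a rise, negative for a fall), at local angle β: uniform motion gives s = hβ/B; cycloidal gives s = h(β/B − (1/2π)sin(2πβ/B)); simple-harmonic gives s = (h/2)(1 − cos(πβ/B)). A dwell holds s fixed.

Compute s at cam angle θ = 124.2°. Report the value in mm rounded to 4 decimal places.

seg 1 [0°–90.4°] dwell: s stays 0.0000
seg 2 [90.4°–139.5°] uniform, h=20: θ=124.2° here. β=33.8, B=49.1. 20·33.8/49.1 = 13.7678 → s = 13.7678

13.7678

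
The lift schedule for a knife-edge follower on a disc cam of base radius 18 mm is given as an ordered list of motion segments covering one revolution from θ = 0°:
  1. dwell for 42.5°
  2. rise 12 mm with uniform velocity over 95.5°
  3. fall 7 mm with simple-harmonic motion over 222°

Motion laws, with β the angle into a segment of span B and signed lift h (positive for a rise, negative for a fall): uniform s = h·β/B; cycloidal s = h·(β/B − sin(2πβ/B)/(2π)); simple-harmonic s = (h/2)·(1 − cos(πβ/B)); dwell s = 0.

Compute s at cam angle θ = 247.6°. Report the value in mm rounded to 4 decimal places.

seg 1 [0°–42.5°] dwell: s stays 0.0000
seg 2 [42.5°–138°] uniform, h=12: full span → s += 12 → s = 12.0000
seg 3 [138°–360°] simple-harmonic, h=-7: θ=247.6° here. β=109.6, B=222. -7/2·(1 − cos(π·0.4937)) = -3.4307 → s = 8.5693

8.5693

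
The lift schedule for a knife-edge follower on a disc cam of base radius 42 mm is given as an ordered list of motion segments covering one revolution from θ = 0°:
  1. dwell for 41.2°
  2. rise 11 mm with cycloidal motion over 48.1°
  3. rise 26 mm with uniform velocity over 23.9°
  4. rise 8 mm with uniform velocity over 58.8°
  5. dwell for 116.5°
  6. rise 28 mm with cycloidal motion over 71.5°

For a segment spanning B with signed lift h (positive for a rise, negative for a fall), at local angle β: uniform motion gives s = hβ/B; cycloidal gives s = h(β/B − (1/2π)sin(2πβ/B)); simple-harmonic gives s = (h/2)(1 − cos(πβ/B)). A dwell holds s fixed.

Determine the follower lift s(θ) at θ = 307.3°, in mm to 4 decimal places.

seg 1 [0°–41.2°] dwell: s stays 0.0000
seg 2 [41.2°–89.3°] cycloidal, h=11: full span → s += 11 → s = 11.0000
seg 3 [89.3°–113.2°] uniform, h=26: full span → s += 26 → s = 37.0000
seg 4 [113.2°–172°] uniform, h=8: full span → s += 8 → s = 45.0000
seg 5 [172°–288.5°] dwell: s stays 45.0000
seg 6 [288.5°–360°] cycloidal, h=28: θ=307.3° here. β=18.8, B=71.5. 28·(0.2629 − sin(2π·0.2629)/(2π)) = 2.9206 → s = 47.9206

47.9206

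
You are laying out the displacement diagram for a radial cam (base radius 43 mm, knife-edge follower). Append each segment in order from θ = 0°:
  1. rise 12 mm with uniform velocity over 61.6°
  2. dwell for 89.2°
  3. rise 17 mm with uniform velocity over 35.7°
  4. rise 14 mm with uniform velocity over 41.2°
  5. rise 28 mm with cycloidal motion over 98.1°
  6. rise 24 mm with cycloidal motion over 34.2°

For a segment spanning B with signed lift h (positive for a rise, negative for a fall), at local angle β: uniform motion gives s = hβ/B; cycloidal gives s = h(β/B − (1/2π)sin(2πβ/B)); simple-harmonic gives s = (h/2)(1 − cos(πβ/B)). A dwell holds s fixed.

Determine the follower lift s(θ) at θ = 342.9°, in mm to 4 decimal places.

seg 1 [0°–61.6°] uniform, h=12: full span → s += 12 → s = 12.0000
seg 2 [61.6°–150.8°] dwell: s stays 12.0000
seg 3 [150.8°–186.5°] uniform, h=17: full span → s += 17 → s = 29.0000
seg 4 [186.5°–227.7°] uniform, h=14: full span → s += 14 → s = 43.0000
seg 5 [227.7°–325.8°] cycloidal, h=28: full span → s += 28 → s = 71.0000
seg 6 [325.8°–360°] cycloidal, h=24: θ=342.9° here. β=17.1, B=34.2. 24·(0.5000 − sin(2π·0.5000)/(2π)) = 12.0000 → s = 83.0000

83.0000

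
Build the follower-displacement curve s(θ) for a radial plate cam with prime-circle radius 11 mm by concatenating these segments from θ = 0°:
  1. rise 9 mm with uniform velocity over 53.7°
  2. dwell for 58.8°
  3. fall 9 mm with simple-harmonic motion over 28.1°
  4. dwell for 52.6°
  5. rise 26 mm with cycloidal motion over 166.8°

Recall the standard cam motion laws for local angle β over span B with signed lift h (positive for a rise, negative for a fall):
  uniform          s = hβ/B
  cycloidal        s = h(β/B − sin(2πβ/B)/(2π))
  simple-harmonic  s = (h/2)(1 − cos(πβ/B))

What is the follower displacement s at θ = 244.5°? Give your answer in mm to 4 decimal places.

seg 1 [0°–53.7°] uniform, h=9: full span → s += 9 → s = 9.0000
seg 2 [53.7°–112.5°] dwell: s stays 9.0000
seg 3 [112.5°–140.6°] simple-harmonic, h=-9: full span → s += -9 → s = 0.0000
seg 4 [140.6°–193.2°] dwell: s stays 0.0000
seg 5 [193.2°–360°] cycloidal, h=26: θ=244.5° here. β=51.3, B=166.8. 26·(0.3076 − sin(2π·0.3076)/(2π)) = 4.1260 → s = 4.1260

4.1260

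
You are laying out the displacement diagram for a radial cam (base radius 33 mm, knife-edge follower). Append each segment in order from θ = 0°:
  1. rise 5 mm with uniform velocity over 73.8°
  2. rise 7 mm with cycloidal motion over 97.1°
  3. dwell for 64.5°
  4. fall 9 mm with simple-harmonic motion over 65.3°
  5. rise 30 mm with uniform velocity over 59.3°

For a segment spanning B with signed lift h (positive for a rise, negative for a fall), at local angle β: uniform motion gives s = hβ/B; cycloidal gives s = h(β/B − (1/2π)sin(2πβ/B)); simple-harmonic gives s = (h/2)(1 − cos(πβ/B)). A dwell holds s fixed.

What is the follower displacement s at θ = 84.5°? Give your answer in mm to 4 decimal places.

seg 1 [0°–73.8°] uniform, h=5: full span → s += 5 → s = 5.0000
seg 2 [73.8°–170.9°] cycloidal, h=7: θ=84.5° here. β=10.7, B=97.1. 7·(0.1102 − sin(2π·0.1102)/(2π)) = 0.0602 → s = 5.0602

5.0602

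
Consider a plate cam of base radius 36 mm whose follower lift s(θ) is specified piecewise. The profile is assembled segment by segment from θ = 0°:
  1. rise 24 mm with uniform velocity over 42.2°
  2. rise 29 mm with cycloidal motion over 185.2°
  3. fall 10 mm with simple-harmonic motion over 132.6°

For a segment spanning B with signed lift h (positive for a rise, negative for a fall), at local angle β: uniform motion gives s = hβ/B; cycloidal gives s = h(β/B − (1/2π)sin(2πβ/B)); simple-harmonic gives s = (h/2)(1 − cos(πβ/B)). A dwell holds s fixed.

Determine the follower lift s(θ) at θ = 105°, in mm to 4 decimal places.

seg 1 [0°–42.2°] uniform, h=24: full span → s += 24 → s = 24.0000
seg 2 [42.2°–227.4°] cycloidal, h=29: θ=105° here. β=62.8, B=185.2. 29·(0.3391 − sin(2π·0.3391)/(2π)) = 5.9227 → s = 29.9227

29.9227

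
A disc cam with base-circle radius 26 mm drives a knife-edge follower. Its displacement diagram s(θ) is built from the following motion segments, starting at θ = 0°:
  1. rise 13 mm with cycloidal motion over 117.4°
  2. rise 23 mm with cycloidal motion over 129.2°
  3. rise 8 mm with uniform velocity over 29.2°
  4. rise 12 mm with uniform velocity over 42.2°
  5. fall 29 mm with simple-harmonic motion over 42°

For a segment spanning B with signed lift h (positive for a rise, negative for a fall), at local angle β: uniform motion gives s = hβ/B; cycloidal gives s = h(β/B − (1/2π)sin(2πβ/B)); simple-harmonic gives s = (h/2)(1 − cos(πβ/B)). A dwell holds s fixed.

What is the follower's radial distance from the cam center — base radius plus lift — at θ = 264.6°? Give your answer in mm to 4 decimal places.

seg 1 [0°–117.4°] cycloidal, h=13: full span → s += 13 → s = 13.0000
seg 2 [117.4°–246.6°] cycloidal, h=23: full span → s += 23 → s = 36.0000
seg 3 [246.6°–275.8°] uniform, h=8: θ=264.6° here. β=18, B=29.2. 8·18/29.2 = 4.9315 → s = 40.9315
radial distance = base radius + s = 26 + 40.9315 = 66.9315

66.9315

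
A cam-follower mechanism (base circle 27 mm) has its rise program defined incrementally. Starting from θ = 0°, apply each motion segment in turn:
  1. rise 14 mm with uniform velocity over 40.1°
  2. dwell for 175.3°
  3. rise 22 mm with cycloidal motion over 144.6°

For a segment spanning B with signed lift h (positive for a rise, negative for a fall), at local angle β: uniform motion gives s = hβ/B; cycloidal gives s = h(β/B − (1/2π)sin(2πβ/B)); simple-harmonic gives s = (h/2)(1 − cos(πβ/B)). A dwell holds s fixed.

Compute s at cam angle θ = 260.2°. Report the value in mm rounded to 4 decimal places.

seg 1 [0°–40.1°] uniform, h=14: full span → s += 14 → s = 14.0000
seg 2 [40.1°–215.4°] dwell: s stays 14.0000
seg 3 [215.4°–360°] cycloidal, h=22: θ=260.2° here. β=44.8, B=144.6. 22·(0.3098 − sin(2π·0.3098)/(2π)) = 3.5591 → s = 17.5591

17.5591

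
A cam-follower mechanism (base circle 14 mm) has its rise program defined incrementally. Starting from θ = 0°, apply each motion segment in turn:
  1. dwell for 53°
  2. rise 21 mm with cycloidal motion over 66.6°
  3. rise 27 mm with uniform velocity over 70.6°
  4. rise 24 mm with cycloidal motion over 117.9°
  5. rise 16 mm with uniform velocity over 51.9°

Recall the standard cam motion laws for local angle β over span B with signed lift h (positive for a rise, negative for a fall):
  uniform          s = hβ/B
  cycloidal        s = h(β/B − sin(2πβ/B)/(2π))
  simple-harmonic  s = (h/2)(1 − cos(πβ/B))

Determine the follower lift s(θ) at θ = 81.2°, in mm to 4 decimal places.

seg 1 [0°–53°] dwell: s stays 0.0000
seg 2 [53°–119.6°] cycloidal, h=21: θ=81.2° here. β=28.2, B=66.6. 21·(0.4234 − sin(2π·0.4234)/(2π)) = 7.3451 → s = 7.3451

7.3451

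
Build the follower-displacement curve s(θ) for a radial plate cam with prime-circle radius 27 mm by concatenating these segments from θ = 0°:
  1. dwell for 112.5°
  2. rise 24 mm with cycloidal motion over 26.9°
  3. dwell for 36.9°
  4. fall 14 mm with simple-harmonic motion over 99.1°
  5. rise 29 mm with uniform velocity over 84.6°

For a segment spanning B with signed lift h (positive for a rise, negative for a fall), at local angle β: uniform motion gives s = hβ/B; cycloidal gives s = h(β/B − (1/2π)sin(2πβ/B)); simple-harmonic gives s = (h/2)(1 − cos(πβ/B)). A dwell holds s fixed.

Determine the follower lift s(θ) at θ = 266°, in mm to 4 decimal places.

seg 1 [0°–112.5°] dwell: s stays 0.0000
seg 2 [112.5°–139.4°] cycloidal, h=24: full span → s += 24 → s = 24.0000
seg 3 [139.4°–176.3°] dwell: s stays 24.0000
seg 4 [176.3°–275.4°] simple-harmonic, h=-14: θ=266° here. β=89.7, B=99.1. -14/2·(1 − cos(π·0.9051)) = -13.6915 → s = 10.3085

10.3085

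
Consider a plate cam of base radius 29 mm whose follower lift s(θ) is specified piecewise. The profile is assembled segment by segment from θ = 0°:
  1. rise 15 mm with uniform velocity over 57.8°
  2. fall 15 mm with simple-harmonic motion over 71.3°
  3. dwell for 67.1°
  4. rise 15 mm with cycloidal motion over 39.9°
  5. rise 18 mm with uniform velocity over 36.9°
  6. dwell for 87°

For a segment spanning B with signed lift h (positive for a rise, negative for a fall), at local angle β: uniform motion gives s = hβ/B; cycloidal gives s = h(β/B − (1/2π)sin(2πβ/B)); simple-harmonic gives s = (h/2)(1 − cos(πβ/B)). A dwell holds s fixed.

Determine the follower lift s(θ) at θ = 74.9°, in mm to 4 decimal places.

seg 1 [0°–57.8°] uniform, h=15: full span → s += 15 → s = 15.0000
seg 2 [57.8°–129.1°] simple-harmonic, h=-15: θ=74.9° here. β=17.1, B=71.3. -15/2·(1 − cos(π·0.2398)) = -2.0300 → s = 12.9700

12.9700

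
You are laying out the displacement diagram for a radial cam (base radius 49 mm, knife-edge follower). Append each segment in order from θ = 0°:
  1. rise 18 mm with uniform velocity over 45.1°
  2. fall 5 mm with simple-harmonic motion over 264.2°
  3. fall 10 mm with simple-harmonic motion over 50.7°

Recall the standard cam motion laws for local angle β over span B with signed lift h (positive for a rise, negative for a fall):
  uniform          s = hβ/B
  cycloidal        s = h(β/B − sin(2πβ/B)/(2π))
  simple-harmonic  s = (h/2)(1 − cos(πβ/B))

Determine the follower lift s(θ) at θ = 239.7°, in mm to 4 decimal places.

seg 1 [0°–45.1°] uniform, h=18: full span → s += 18 → s = 18.0000
seg 2 [45.1°–309.3°] simple-harmonic, h=-5: θ=239.7° here. β=194.6, B=264.2. -5/2·(1 − cos(π·0.7366)) = -4.1916 → s = 13.8084

13.8084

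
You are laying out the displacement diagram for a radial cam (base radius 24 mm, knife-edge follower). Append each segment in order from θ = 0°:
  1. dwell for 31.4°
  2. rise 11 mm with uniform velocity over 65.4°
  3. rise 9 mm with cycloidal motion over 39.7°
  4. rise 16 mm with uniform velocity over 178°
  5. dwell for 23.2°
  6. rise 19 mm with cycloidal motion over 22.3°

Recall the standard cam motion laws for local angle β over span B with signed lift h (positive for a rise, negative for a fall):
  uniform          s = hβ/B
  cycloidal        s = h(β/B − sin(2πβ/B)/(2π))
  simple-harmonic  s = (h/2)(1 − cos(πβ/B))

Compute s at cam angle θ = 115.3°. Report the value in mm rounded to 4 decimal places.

seg 1 [0°–31.4°] dwell: s stays 0.0000
seg 2 [31.4°–96.8°] uniform, h=11: full span → s += 11 → s = 11.0000
seg 3 [96.8°–136.5°] cycloidal, h=9: θ=115.3° here. β=18.5, B=39.7. 9·(0.4660 − sin(2π·0.4660)/(2π)) = 3.8902 → s = 14.8902

14.8902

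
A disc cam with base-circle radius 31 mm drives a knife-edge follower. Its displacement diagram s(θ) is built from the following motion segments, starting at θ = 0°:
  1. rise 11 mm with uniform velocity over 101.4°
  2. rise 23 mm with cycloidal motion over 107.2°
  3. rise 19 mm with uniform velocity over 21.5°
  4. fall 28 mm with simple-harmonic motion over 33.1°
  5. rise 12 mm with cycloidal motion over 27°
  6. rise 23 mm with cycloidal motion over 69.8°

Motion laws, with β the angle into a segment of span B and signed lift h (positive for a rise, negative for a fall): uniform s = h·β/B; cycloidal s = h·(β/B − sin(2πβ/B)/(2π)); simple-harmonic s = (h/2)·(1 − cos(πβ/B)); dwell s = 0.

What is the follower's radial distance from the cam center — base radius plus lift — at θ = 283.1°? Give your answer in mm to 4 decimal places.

seg 1 [0°–101.4°] uniform, h=11: full span → s += 11 → s = 11.0000
seg 2 [101.4°–208.6°] cycloidal, h=23: full span → s += 23 → s = 34.0000
seg 3 [208.6°–230.1°] uniform, h=19: full span → s += 19 → s = 53.0000
seg 4 [230.1°–263.2°] simple-harmonic, h=-28: full span → s += -28 → s = 25.0000
seg 5 [263.2°–290.2°] cycloidal, h=12: θ=283.1° here. β=19.9, B=27. 12·(0.7370 − sin(2π·0.7370)/(2π)) = 10.7480 → s = 35.7480
radial distance = base radius + s = 31 + 35.7480 = 66.7480

66.7480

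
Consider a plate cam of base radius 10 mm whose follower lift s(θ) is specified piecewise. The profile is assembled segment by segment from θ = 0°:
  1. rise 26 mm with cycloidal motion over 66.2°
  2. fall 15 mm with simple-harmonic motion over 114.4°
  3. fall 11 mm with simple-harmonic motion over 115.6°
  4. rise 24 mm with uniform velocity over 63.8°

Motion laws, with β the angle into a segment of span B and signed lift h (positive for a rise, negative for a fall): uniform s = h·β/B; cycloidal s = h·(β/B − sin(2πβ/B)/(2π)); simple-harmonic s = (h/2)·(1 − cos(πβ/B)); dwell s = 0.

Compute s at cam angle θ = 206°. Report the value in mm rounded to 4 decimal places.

seg 1 [0°–66.2°] cycloidal, h=26: full span → s += 26 → s = 26.0000
seg 2 [66.2°–180.6°] simple-harmonic, h=-15: full span → s += -15 → s = 11.0000
seg 3 [180.6°–296.2°] simple-harmonic, h=-11: θ=206° here. β=25.4, B=115.6. -11/2·(1 − cos(π·0.2197)) = -1.2591 → s = 9.7409

9.7409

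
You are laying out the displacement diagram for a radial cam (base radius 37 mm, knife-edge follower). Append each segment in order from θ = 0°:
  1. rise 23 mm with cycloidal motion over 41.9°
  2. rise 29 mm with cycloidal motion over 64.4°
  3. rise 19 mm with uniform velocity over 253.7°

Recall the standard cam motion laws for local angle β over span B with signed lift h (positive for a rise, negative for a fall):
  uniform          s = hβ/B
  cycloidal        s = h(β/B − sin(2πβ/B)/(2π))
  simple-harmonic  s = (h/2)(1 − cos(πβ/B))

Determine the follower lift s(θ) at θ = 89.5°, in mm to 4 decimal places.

seg 1 [0°–41.9°] cycloidal, h=23: full span → s += 23 → s = 23.0000
seg 2 [41.9°–106.3°] cycloidal, h=29: θ=89.5° here. β=47.6, B=64.4. 29·(0.7391 − sin(2π·0.7391)/(2π)) = 26.0395 → s = 49.0395

49.0395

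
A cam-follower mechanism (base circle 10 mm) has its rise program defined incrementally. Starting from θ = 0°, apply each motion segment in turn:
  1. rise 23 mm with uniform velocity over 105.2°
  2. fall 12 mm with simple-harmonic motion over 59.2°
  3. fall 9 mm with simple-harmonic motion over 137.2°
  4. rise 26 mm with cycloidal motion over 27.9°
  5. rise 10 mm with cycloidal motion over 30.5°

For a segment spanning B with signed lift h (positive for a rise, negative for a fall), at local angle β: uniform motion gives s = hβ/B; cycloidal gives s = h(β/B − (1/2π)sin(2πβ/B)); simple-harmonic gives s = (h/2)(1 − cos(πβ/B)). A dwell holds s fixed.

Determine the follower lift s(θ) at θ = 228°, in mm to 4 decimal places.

seg 1 [0°–105.2°] uniform, h=23: full span → s += 23 → s = 23.0000
seg 2 [105.2°–164.4°] simple-harmonic, h=-12: full span → s += -12 → s = 11.0000
seg 3 [164.4°–301.6°] simple-harmonic, h=-9: θ=228° here. β=63.6, B=137.2. -9/2·(1 − cos(π·0.4636)) = -3.9859 → s = 7.0141

7.0141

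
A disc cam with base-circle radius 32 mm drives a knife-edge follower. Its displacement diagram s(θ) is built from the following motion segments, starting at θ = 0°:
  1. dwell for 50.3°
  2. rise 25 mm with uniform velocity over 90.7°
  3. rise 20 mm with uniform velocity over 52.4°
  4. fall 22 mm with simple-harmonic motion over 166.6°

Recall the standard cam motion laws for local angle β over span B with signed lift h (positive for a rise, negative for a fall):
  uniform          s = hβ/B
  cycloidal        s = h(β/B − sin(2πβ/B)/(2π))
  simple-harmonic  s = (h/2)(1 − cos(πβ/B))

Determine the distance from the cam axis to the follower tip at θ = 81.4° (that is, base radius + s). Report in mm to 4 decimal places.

seg 1 [0°–50.3°] dwell: s stays 0.0000
seg 2 [50.3°–141°] uniform, h=25: θ=81.4° here. β=31.1, B=90.7. 25·31.1/90.7 = 8.5722 → s = 8.5722
radial distance = base radius + s = 32 + 8.5722 = 40.5722

40.5722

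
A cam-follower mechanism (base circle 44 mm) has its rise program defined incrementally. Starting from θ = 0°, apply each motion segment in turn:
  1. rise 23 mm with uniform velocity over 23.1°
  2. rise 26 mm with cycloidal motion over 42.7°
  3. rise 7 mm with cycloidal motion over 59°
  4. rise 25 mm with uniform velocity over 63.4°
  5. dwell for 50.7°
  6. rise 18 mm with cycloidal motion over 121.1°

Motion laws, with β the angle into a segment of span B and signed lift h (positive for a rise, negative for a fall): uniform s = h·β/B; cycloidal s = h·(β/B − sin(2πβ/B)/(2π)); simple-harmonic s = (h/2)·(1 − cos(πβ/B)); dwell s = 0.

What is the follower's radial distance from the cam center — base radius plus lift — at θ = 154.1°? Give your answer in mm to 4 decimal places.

seg 1 [0°–23.1°] uniform, h=23: full span → s += 23 → s = 23.0000
seg 2 [23.1°–65.8°] cycloidal, h=26: full span → s += 26 → s = 49.0000
seg 3 [65.8°–124.8°] cycloidal, h=7: full span → s += 7 → s = 56.0000
seg 4 [124.8°–188.2°] uniform, h=25: θ=154.1° here. β=29.3, B=63.4. 25·29.3/63.4 = 11.5536 → s = 67.5536
radial distance = base radius + s = 44 + 67.5536 = 111.5536

111.5536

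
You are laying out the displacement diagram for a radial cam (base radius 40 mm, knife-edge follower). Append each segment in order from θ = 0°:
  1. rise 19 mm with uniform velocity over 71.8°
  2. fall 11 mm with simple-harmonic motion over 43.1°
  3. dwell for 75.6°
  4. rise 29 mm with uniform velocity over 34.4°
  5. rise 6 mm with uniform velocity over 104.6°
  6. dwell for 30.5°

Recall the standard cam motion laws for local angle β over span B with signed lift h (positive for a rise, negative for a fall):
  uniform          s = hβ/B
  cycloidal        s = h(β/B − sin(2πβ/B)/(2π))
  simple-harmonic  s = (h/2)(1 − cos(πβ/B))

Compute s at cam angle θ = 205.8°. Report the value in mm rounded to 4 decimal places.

seg 1 [0°–71.8°] uniform, h=19: full span → s += 19 → s = 19.0000
seg 2 [71.8°–114.9°] simple-harmonic, h=-11: full span → s += -11 → s = 8.0000
seg 3 [114.9°–190.5°] dwell: s stays 8.0000
seg 4 [190.5°–224.9°] uniform, h=29: θ=205.8° here. β=15.3, B=34.4. 29·15.3/34.4 = 12.8983 → s = 20.8983

20.8983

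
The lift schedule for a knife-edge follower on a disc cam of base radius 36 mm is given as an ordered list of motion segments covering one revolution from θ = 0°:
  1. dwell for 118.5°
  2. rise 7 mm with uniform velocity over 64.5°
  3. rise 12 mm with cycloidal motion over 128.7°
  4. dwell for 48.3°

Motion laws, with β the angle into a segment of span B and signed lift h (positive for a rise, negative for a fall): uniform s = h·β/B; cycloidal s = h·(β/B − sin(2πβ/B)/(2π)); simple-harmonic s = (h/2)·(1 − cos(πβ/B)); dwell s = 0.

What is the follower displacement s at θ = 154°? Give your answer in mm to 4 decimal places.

seg 1 [0°–118.5°] dwell: s stays 0.0000
seg 2 [118.5°–183°] uniform, h=7: θ=154° here. β=35.5, B=64.5. 7·35.5/64.5 = 3.8527 → s = 3.8527

3.8527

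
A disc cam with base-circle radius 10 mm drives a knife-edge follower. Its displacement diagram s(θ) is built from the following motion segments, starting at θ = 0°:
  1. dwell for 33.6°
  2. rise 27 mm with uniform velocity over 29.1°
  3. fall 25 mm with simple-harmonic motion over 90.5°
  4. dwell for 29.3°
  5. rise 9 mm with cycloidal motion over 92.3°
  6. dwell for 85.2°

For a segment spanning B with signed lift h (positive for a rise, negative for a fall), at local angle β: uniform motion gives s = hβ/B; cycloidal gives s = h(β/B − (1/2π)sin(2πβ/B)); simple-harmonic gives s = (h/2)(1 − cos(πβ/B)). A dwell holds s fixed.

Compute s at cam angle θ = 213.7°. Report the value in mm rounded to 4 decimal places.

seg 1 [0°–33.6°] dwell: s stays 0.0000
seg 2 [33.6°–62.7°] uniform, h=27: full span → s += 27 → s = 27.0000
seg 3 [62.7°–153.2°] simple-harmonic, h=-25: full span → s += -25 → s = 2.0000
seg 4 [153.2°–182.5°] dwell: s stays 2.0000
seg 5 [182.5°–274.8°] cycloidal, h=9: θ=213.7° here. β=31.2, B=92.3. 9·(0.3380 − sin(2π·0.3380)/(2π)) = 1.8234 → s = 3.8234

3.8234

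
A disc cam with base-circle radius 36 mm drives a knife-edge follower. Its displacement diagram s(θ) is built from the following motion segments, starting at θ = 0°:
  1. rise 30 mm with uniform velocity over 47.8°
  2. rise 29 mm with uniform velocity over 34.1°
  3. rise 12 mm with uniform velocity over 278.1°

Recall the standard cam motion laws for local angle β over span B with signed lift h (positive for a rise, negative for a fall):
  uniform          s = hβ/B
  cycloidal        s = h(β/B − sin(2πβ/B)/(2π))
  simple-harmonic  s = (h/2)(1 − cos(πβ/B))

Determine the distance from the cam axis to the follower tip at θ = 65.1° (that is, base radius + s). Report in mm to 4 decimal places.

seg 1 [0°–47.8°] uniform, h=30: full span → s += 30 → s = 30.0000
seg 2 [47.8°–81.9°] uniform, h=29: θ=65.1° here. β=17.3, B=34.1. 29·17.3/34.1 = 14.7126 → s = 44.7126
radial distance = base radius + s = 36 + 44.7126 = 80.7126

80.7126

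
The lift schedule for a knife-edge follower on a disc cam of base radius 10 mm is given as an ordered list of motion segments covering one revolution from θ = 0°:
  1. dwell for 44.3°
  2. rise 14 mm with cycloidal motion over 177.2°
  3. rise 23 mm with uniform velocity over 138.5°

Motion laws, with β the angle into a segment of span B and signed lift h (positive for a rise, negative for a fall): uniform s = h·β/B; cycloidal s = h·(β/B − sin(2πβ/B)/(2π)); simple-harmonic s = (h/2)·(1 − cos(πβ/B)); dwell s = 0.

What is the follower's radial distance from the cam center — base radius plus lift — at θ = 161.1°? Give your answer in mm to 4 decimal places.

seg 1 [0°–44.3°] dwell: s stays 0.0000
seg 2 [44.3°–221.5°] cycloidal, h=14: θ=161.1° here. β=116.8, B=177.2. 14·(0.6591 − sin(2π·0.6591)/(2π)) = 11.1028 → s = 11.1028
radial distance = base radius + s = 10 + 11.1028 = 21.1028

21.1028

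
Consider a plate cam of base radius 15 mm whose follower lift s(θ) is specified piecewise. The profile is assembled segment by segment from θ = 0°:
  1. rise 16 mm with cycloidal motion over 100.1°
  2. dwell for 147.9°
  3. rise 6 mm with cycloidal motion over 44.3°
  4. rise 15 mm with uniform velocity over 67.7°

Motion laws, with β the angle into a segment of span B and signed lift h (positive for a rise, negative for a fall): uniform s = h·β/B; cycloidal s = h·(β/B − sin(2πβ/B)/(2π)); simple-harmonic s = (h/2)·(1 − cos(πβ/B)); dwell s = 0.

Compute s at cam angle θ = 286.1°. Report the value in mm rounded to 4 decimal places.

seg 1 [0°–100.1°] cycloidal, h=16: full span → s += 16 → s = 16.0000
seg 2 [100.1°–248°] dwell: s stays 16.0000
seg 3 [248°–292.3°] cycloidal, h=6: θ=286.1° here. β=38.1, B=44.3. 6·(0.8600 − sin(2π·0.8600)/(2π)) = 5.8959 → s = 21.8959

21.8959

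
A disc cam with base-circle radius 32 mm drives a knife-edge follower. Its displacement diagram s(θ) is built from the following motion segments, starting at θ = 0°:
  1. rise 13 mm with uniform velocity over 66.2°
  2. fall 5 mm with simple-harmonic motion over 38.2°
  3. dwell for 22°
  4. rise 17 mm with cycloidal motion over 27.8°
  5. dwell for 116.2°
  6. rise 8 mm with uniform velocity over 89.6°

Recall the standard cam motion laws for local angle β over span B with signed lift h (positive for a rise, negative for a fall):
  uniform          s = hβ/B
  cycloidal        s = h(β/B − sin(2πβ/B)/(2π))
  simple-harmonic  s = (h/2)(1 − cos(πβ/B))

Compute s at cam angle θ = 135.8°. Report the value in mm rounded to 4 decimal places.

seg 1 [0°–66.2°] uniform, h=13: full span → s += 13 → s = 13.0000
seg 2 [66.2°–104.4°] simple-harmonic, h=-5: full span → s += -5 → s = 8.0000
seg 3 [104.4°–126.4°] dwell: s stays 8.0000
seg 4 [126.4°–154.2°] cycloidal, h=17: θ=135.8° here. β=9.4, B=27.8. 17·(0.3381 − sin(2π·0.3381)/(2π)) = 3.4469 → s = 11.4469

11.4469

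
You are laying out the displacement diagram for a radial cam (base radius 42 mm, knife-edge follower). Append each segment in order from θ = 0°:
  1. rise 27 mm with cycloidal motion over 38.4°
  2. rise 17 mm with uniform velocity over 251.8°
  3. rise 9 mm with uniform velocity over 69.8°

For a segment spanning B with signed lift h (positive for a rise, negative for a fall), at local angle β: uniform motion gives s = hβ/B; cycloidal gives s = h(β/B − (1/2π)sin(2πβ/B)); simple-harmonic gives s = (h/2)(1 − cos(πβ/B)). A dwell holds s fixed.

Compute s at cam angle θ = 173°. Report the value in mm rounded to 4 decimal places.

seg 1 [0°–38.4°] cycloidal, h=27: full span → s += 27 → s = 27.0000
seg 2 [38.4°–290.2°] uniform, h=17: θ=173° here. β=134.6, B=251.8. 17·134.6/251.8 = 9.0874 → s = 36.0874

36.0874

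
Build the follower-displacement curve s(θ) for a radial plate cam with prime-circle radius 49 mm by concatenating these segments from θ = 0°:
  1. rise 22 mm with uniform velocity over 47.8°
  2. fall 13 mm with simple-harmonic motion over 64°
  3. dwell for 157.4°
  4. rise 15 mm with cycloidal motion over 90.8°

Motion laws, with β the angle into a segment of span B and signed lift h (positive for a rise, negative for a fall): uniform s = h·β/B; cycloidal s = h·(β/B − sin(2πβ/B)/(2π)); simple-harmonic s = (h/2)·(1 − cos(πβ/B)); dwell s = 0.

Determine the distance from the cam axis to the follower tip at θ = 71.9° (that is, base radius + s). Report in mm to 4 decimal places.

seg 1 [0°–47.8°] uniform, h=22: full span → s += 22 → s = 22.0000
seg 2 [47.8°–111.8°] simple-harmonic, h=-13: θ=71.9° here. β=24.1, B=64. -13/2·(1 − cos(π·0.3766)) = -4.0421 → s = 17.9579
radial distance = base radius + s = 49 + 17.9579 = 66.9579

66.9579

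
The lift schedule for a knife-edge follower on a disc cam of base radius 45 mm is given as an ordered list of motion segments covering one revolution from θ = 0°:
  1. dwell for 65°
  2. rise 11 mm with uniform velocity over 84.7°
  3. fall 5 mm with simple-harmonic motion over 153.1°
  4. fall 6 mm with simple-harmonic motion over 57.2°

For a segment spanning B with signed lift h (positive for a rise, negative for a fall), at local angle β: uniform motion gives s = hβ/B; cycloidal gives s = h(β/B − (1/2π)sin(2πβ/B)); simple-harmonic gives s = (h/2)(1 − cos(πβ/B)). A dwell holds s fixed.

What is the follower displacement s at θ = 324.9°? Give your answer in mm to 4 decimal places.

seg 1 [0°–65°] dwell: s stays 0.0000
seg 2 [65°–149.7°] uniform, h=11: full span → s += 11 → s = 11.0000
seg 3 [149.7°–302.8°] simple-harmonic, h=-5: full span → s += -5 → s = 6.0000
seg 4 [302.8°–360°] simple-harmonic, h=-6: θ=324.9° here. β=22.1, B=57.2. -6/2·(1 − cos(π·0.3864)) = -1.9516 → s = 4.0484

4.0484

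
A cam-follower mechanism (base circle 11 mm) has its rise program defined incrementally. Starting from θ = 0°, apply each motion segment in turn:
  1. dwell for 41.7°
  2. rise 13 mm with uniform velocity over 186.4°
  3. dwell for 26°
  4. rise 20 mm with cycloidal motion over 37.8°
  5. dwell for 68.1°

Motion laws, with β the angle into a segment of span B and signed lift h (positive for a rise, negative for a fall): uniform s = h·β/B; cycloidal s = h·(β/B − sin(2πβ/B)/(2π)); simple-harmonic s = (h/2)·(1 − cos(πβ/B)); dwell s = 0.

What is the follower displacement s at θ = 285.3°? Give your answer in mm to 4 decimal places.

seg 1 [0°–41.7°] dwell: s stays 0.0000
seg 2 [41.7°–228.1°] uniform, h=13: full span → s += 13 → s = 13.0000
seg 3 [228.1°–254.1°] dwell: s stays 13.0000
seg 4 [254.1°–291.9°] cycloidal, h=20: θ=285.3° here. β=31.2, B=37.8. 20·(0.8254 − sin(2π·0.8254)/(2π)) = 19.3405 → s = 32.3405

32.3405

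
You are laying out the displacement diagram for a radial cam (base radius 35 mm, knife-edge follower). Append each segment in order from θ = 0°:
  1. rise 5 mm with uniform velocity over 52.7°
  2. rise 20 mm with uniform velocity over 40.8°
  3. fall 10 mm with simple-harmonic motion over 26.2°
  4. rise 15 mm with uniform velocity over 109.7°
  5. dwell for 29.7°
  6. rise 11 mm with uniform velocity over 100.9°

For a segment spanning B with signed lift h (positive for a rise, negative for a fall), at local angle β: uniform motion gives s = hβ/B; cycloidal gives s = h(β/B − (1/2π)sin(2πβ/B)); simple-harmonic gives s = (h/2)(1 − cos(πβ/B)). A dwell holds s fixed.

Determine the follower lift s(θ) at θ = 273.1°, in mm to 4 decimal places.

seg 1 [0°–52.7°] uniform, h=5: full span → s += 5 → s = 5.0000
seg 2 [52.7°–93.5°] uniform, h=20: full span → s += 20 → s = 25.0000
seg 3 [93.5°–119.7°] simple-harmonic, h=-10: full span → s += -10 → s = 15.0000
seg 4 [119.7°–229.4°] uniform, h=15: full span → s += 15 → s = 30.0000
seg 5 [229.4°–259.1°] dwell: s stays 30.0000
seg 6 [259.1°–360°] uniform, h=11: θ=273.1° here. β=14, B=100.9. 11·14/100.9 = 1.5263 → s = 31.5263

31.5263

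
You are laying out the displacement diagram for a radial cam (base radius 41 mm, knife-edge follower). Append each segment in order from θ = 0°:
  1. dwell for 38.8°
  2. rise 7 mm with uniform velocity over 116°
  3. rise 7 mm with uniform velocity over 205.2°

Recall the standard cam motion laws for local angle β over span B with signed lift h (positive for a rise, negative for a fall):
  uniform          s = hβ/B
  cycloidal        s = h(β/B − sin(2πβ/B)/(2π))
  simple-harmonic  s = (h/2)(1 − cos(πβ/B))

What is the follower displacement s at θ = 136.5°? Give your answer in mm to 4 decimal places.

seg 1 [0°–38.8°] dwell: s stays 0.0000
seg 2 [38.8°–154.8°] uniform, h=7: θ=136.5° here. β=97.7, B=116. 7·97.7/116 = 5.8957 → s = 5.8957

5.8957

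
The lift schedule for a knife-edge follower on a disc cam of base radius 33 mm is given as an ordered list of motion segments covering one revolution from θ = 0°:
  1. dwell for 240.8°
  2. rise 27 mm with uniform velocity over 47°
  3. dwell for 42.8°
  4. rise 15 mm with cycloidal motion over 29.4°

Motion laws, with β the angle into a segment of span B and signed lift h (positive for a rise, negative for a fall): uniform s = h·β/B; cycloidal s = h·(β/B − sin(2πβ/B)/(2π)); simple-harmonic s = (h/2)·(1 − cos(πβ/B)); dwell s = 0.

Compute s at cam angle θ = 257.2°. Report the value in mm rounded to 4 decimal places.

seg 1 [0°–240.8°] dwell: s stays 0.0000
seg 2 [240.8°–287.8°] uniform, h=27: θ=257.2° here. β=16.4, B=47. 27·16.4/47 = 9.4213 → s = 9.4213

9.4213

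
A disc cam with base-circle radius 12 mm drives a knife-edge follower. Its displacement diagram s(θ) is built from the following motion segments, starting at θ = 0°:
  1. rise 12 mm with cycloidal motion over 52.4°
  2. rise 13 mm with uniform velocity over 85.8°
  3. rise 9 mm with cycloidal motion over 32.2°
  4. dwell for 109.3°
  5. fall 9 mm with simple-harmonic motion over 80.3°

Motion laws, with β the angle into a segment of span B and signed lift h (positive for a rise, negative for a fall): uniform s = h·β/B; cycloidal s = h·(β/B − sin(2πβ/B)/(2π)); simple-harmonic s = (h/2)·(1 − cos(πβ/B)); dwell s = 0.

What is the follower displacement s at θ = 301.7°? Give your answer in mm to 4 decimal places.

seg 1 [0°–52.4°] cycloidal, h=12: full span → s += 12 → s = 12.0000
seg 2 [52.4°–138.2°] uniform, h=13: full span → s += 13 → s = 25.0000
seg 3 [138.2°–170.4°] cycloidal, h=9: full span → s += 9 → s = 34.0000
seg 4 [170.4°–279.7°] dwell: s stays 34.0000
seg 5 [279.7°–360°] simple-harmonic, h=-9: θ=301.7° here. β=22, B=80.3. -9/2·(1 − cos(π·0.2740)) = -1.5665 → s = 32.4335

32.4335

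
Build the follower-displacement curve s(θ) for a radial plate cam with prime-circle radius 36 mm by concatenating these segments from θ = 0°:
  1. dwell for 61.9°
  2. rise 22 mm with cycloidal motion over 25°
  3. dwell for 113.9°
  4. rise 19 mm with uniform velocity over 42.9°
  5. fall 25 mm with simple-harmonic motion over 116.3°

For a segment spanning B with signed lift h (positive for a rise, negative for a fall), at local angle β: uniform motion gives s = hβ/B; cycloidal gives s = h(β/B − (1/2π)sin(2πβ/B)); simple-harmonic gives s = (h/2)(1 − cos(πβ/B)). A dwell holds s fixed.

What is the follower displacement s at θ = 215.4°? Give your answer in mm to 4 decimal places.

seg 1 [0°–61.9°] dwell: s stays 0.0000
seg 2 [61.9°–86.9°] cycloidal, h=22: full span → s += 22 → s = 22.0000
seg 3 [86.9°–200.8°] dwell: s stays 22.0000
seg 4 [200.8°–243.7°] uniform, h=19: θ=215.4° here. β=14.6, B=42.9. 19·14.6/42.9 = 6.4662 → s = 28.4662

28.4662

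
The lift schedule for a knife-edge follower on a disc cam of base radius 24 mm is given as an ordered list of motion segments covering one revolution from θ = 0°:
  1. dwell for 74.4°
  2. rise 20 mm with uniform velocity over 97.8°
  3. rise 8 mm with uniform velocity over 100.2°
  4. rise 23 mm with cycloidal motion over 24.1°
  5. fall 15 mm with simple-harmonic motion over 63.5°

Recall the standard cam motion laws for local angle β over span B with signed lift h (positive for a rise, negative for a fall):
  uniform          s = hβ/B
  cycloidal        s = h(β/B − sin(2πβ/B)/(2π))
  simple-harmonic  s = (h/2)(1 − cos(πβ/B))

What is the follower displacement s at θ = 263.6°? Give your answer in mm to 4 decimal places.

seg 1 [0°–74.4°] dwell: s stays 0.0000
seg 2 [74.4°–172.2°] uniform, h=20: full span → s += 20 → s = 20.0000
seg 3 [172.2°–272.4°] uniform, h=8: θ=263.6° here. β=91.4, B=100.2. 8·91.4/100.2 = 7.2974 → s = 27.2974

27.2974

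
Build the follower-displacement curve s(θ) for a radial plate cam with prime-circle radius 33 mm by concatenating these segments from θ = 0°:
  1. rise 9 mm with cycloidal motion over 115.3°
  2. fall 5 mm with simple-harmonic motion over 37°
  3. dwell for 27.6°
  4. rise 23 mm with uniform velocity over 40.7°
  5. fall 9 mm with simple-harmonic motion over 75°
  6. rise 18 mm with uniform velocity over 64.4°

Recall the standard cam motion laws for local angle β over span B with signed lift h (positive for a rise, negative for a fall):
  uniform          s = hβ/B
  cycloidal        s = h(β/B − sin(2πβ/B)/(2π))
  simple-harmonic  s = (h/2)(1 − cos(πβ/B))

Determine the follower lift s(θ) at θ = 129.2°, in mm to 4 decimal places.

seg 1 [0°–115.3°] cycloidal, h=9: full span → s += 9 → s = 9.0000
seg 2 [115.3°–152.3°] simple-harmonic, h=-5: θ=129.2° here. β=13.9, B=37. -5/2·(1 − cos(π·0.3757)) = -1.5482 → s = 7.4518

7.4518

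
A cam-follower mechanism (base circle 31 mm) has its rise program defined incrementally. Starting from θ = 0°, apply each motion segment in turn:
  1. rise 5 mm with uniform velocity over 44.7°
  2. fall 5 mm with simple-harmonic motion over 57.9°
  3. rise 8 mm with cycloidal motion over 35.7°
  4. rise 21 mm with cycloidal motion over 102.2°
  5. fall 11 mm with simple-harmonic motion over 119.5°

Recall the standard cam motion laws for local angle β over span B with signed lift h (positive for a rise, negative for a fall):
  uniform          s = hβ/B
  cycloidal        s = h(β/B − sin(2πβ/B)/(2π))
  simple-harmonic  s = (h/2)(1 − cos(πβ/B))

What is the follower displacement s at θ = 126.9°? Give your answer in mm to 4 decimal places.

seg 1 [0°–44.7°] uniform, h=5: full span → s += 5 → s = 5.0000
seg 2 [44.7°–102.6°] simple-harmonic, h=-5: full span → s += -5 → s = 0.0000
seg 3 [102.6°–138.3°] cycloidal, h=8: θ=126.9° here. β=24.3, B=35.7. 8·(0.6807 − sin(2π·0.6807)/(2π)) = 6.5997 → s = 6.5997

6.5997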